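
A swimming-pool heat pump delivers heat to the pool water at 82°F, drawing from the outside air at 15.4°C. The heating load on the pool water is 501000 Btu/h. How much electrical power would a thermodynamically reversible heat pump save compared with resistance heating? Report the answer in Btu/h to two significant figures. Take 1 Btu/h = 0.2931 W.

480000 Btu/h

In absolute terms T_C = 288.55 K and T_H = 300.93 K, so ΔT = 12.38 K.
COP_Carnot = T_H/ΔT = 300.93/12.38 = 24.31.
Resistance heating needs Ẇ_res = Q̇_H = 501000 Btu/h; the reversible heat pump needs only Ẇ_hp = Q̇_H/COP = 20610 Btu/h.
Saving = 501000 − 20610 = 480400 Btu/h.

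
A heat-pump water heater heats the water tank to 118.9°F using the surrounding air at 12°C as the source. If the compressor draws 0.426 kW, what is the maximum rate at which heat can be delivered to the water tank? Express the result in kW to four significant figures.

3.774 kW

In absolute terms T_C = 285.15 K and T_H = 321.43 K, so ΔT = 36.28 K.
COP_Carnot = T_H/ΔT = 321.43/36.28 = 8.860.
Q̇_max = COP_Carnot × Ẇ = 8.860 × 0.4260 kW = 3.774 kW.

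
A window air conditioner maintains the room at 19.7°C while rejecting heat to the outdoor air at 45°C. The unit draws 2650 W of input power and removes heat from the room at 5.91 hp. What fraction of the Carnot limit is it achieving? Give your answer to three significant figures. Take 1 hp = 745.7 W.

0.144

Converting, Q̇_C = 5.910 hp = 4407 W, so COP_actual = Q̇_C/Ẇ = 4407/2650 = 1.663.
In absolute terms T_C = 292.85 K and T_H = 318.15 K, so ΔT = 25.30 K.
COP_Carnot = T_C/ΔT = 292.85/25.30 = 11.58.
η_II = COP_actual/COP_Carnot = 1.663/11.58 = 0.1437.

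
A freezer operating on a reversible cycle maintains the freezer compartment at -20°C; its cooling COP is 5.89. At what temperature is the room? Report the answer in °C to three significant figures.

23.0 °C

COP_R = T_C/(T_H − T_C) gives T_H − T_C = T_C/COP.
With T_C = 253.15 K, T_H = 253.15 × (1 + 1/5.89) = 296.13 K.
Converting, 296.13 K = 22.98°C.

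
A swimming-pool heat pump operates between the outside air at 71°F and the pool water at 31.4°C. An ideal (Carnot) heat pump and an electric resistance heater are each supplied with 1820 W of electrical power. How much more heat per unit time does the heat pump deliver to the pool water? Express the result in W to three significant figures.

55100 W

In absolute terms T_C = 294.82 K and T_H = 304.55 K, so ΔT = 9.733 K.
COP_Carnot = T_H/ΔT = 304.55/9.733 = 31.29.
The heat pump delivers Q̇_H = COP × Ẇ = 56950 W; the resistance heater delivers Ẇ = 1820 W.
Extra = (COP − 1)·Ẇ = 55130 W.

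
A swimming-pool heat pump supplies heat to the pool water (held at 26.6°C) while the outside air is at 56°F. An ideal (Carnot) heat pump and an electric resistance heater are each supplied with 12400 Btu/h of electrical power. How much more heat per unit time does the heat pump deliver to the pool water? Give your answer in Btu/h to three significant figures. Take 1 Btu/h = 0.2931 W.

In absolute terms T_C = 286.48 K and T_H = 299.75 K, so ΔT = 13.27 K.
COP_Carnot = T_H/ΔT = 299.75/13.27 = 22.59.
The heat pump delivers Q̇_H = COP × Ẇ = 280200 Btu/h; the resistance heater delivers Ẇ = 12400 Btu/h.
Extra = (COP − 1)·Ẇ = 267800 Btu/h.

268000 Btu/h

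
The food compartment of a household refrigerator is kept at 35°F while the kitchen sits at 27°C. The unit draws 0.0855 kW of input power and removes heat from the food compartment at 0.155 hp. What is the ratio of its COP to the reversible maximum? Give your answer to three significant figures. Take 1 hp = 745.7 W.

0.125

Converting, Q̇_C = 0.1550 hp = 0.1156 kW, so COP_actual = Q̇_C/Ẇ = 0.1156/0.08550 = 1.352.
In absolute terms T_C = 274.82 K and T_H = 300.15 K, so ΔT = 25.33 K.
COP_Carnot = T_C/ΔT = 274.82/25.33 = 10.85.
η_II = COP_actual/COP_Carnot = 1.352/10.85 = 0.1246.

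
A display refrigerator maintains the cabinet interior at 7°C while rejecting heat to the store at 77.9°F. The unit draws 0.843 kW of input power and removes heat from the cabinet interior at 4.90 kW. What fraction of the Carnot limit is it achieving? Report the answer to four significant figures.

0.3838

COP_actual = Q̇_C/Ẇ = 4.900/0.8430 = 5.813.
In absolute terms T_C = 280.15 K and T_H = 298.65 K, so ΔT = 18.50 K.
COP_Carnot = T_C/ΔT = 280.15/18.50 = 15.14.
η_II = COP_actual/COP_Carnot = 5.813/15.14 = 0.3838.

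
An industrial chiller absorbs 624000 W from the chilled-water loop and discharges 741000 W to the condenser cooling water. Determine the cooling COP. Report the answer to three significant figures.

5.33

The first law gives Q̇_H = Q̇_C + Ẇ, so the three rates are Q̇_C = 624000, Q̇_H = 741000, Ẇ = 117000 W.
COP_R = Q̇_C/Ẇ = 624000/117000 = 5.333.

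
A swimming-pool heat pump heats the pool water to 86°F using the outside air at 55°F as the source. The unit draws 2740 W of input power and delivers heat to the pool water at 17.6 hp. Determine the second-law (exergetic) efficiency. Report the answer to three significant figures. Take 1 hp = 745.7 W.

0.272

Converting, Q̇_H = 17.60 hp = 13120 W, so COP_actual = Q̇_H/Ẇ = 13120/2740 = 4.790.
In absolute terms T_C = 285.93 K and T_H = 303.15 K, so ΔT = 17.22 K.
COP_Carnot = T_H/ΔT = 303.15/17.22 = 17.60.
η_II = COP_actual/COP_Carnot = 4.790/17.60 = 0.2721.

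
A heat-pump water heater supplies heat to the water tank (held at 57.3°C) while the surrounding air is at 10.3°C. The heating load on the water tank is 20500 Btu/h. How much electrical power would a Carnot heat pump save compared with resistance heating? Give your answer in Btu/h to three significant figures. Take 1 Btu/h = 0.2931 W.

17600 Btu/h

In absolute terms T_C = 283.45 K and T_H = 330.45 K, so ΔT = 47.00 K.
COP_Carnot = T_H/ΔT = 330.45/47.00 = 7.031.
Resistance heating needs Ẇ_res = Q̇_H = 20500 Btu/h; the reversible heat pump needs only Ẇ_hp = Q̇_H/COP = 2916 Btu/h.
Saving = 20500 − 2916 = 17580 Btu/h.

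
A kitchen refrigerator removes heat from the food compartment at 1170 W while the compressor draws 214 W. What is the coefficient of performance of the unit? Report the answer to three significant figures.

5.47

The first law gives Q̇_H = Q̇_C + Ẇ, so the three rates are Q̇_C = 1170, Q̇_H = 1384, Ẇ = 214.0 W.
COP_R = Q̇_C/Ẇ = 1170/214.0 = 5.467.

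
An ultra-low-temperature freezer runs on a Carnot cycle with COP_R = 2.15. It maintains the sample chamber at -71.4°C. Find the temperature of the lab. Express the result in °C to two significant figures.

COP_R = T_C/(T_H − T_C) gives T_H − T_C = T_C/COP.
With T_C = 201.75 K, T_H = 201.75 × (1 + 1/2.15) = 295.59 K.
Converting, 295.59 K = 22.44°C.

22 °C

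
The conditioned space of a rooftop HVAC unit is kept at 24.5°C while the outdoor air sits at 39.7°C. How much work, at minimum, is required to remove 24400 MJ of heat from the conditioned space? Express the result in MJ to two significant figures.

1200 MJ

In absolute terms T_C = 297.65 K and T_H = 312.85 K, so ΔT = 15.20 K.
The reversible limit is COP_R = T_C/ΔT = 19.58, so W_min = Q_C/COP = Q_C·ΔT/T_C.
W_min = 24400 × 15.20/297.65 = 1246 MJ.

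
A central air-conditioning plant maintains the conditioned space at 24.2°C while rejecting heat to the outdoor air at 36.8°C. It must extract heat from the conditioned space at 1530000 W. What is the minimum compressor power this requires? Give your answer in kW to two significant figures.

In absolute terms T_C = 297.35 K and T_H = 309.95 K, so ΔT = 12.60 K.
COP_Carnot = T_C/ΔT = 297.35/12.60 = 23.60.
Ẇ_min = Q̇/COP_Carnot = 1530000/23.60 = 64830 W = 64.83 kW.

65 kW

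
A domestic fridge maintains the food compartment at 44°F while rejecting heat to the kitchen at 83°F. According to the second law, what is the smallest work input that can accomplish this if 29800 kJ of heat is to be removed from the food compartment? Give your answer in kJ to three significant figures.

2310 kJ

In absolute terms T_C = 279.82 K and T_H = 301.48 K, so ΔT = 21.67 K.
The reversible limit is COP_R = T_C/ΔT = 12.91, so W_min = Q_C/COP = Q_C·ΔT/T_C.
W_min = 29800 × 21.67/279.82 = 2307 kJ.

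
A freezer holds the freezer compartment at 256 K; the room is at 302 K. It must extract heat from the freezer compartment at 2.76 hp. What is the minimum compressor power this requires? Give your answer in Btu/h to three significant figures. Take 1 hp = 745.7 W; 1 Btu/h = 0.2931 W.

1260 Btu/h

The reservoir spacing is ΔT = 302 − 256 = 46.00 K.
COP_Carnot = T_C/ΔT = 256.00/46.00 = 5.565.
Ẇ_min = Q̇/COP_Carnot = 2.760/5.565 = 0.4959 hp = 1262 Btu/h.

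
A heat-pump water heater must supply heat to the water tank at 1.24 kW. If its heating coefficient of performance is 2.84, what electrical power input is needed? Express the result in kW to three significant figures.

0.437 kW

Ẇ = Q̇_H/COP_HP = 1.240/2.84 = 0.4366 kW.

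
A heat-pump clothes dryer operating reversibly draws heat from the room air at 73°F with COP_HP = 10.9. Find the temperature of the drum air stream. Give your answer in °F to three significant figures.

127 °F

COP_HP = T_H/(T_H − T_C) rearranges to T_H = COP·T_C/(COP − 1).
With T_C = 295.93 K, T_H = 10.9 × 295.93/9.900 = 325.82 K.
Converting, 325.82 K = 126.81°F.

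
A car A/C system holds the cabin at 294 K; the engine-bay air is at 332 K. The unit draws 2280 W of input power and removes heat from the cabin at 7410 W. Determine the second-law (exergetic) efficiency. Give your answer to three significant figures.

COP_actual = Q̇_C/Ẇ = 7410/2280 = 3.250.
The reservoir spacing is ΔT = 332 − 294 = 38.00 K.
COP_Carnot = T_C/ΔT = 294.00/38.00 = 7.737.
η_II = COP_actual/COP_Carnot = 3.250/7.737 = 0.4201.

0.420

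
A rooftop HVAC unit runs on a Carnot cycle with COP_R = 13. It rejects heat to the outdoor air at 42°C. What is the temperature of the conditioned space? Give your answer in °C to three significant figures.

19.5 °C

For a Carnot refrigerator COP_R = T_C/(T_H − T_C), so T_C = COP·T_H/(1 + COP).
With T_H = 315.15 K, T_C = 13 × 315.15/14.00 = 292.64 K.
Converting, 292.64 K = 19.49°C.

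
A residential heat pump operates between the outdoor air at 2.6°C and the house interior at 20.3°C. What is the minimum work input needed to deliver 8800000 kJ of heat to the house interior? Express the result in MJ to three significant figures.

In absolute terms T_C = 275.75 K and T_H = 293.45 K, so ΔT = 17.70 K.
The reversible limit is COP_HP = T_H/ΔT = 16.58, so W_min = Q_H/COP = Q_H·ΔT/T_H.
W_min = 8800000 × 17.70/293.45 = 530800 kJ = 530.8 MJ.

531 MJ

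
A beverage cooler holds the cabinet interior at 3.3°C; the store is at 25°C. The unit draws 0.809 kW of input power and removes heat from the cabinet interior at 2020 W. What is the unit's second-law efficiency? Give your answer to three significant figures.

Converting, Q̇_C = 2020 W = 2.020 kW, so COP_actual = Q̇_C/Ẇ = 2.020/0.8090 = 2.497.
In absolute terms T_C = 276.45 K and T_H = 298.15 K, so ΔT = 21.70 K.
COP_Carnot = T_C/ΔT = 276.45/21.70 = 12.74.
η_II = COP_actual/COP_Carnot = 2.497/12.74 = 0.1960.

0.196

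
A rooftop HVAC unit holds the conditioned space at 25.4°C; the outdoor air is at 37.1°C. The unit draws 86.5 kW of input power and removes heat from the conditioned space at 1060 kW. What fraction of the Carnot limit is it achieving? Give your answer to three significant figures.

0.480

COP_actual = Q̇_C/Ẇ = 1060/86.50 = 12.25.
In absolute terms T_C = 298.55 K and T_H = 310.25 K, so ΔT = 11.70 K.
COP_Carnot = T_C/ΔT = 298.55/11.70 = 25.52.
η_II = COP_actual/COP_Carnot = 12.25/25.52 = 0.4802.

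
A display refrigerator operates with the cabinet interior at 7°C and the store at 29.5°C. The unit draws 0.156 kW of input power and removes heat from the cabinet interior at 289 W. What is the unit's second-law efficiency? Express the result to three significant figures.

Converting, Q̇_C = 289.0 W = 0.2890 kW, so COP_actual = Q̇_C/Ẇ = 0.2890/0.1560 = 1.853.
In absolute terms T_C = 280.15 K and T_H = 302.65 K, so ΔT = 22.50 K.
COP_Carnot = T_C/ΔT = 280.15/22.50 = 12.45.
η_II = COP_actual/COP_Carnot = 1.853/12.45 = 0.1488.

0.149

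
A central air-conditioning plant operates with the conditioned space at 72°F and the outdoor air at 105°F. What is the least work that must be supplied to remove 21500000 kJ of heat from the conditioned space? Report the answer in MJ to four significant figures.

In absolute terms T_C = 295.37 K and T_H = 313.71 K, so ΔT = 18.33 K.
The reversible limit is COP_R = T_C/ΔT = 16.11, so W_min = Q_C/COP = Q_C·ΔT/T_C.
W_min = 21500000 × 18.33/295.37 = 1334000 kJ = 1334 MJ.

1334 MJ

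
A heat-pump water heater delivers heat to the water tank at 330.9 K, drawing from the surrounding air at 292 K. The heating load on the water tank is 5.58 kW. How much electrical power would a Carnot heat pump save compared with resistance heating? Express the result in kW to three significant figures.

The reservoir spacing is ΔT = 330.9 − 292 = 38.90 K.
COP_Carnot = T_H/ΔT = 330.90/38.90 = 8.506.
Resistance heating needs Ẇ_res = Q̇_H = 5.580 kW; the reversible heat pump needs only Ẇ_hp = Q̇_H/COP = 0.6560 kW.
Saving = 5.580 − 0.6560 = 4.924 kW.

4.92 kW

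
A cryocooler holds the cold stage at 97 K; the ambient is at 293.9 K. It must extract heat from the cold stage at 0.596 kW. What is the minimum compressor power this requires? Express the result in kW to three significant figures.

The reservoir spacing is ΔT = 293.9 − 97 = 196.9 K.
COP_Carnot = T_C/ΔT = 97.00/196.9 = 0.4926.
Ẇ_min = Q̇/COP_Carnot = 0.5960/0.4926 = 1.210 kW.

1.21 kW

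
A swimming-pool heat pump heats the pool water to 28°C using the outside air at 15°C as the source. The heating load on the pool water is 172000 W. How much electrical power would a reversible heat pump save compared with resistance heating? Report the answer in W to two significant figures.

160000 W

In absolute terms T_C = 288.15 K and T_H = 301.15 K, so ΔT = 13.00 K.
COP_Carnot = T_H/ΔT = 301.15/13.00 = 23.17.
Resistance heating needs Ẇ_res = Q̇_H = 172000 W; the reversible heat pump needs only Ẇ_hp = Q̇_H/COP = 7425 W.
Saving = 172000 − 7425 = 164600 W.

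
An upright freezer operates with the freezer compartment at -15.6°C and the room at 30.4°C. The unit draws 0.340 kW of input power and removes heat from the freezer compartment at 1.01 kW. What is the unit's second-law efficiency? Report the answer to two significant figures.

0.53

COP_actual = Q̇_C/Ẇ = 1.010/0.3400 = 2.971.
In absolute terms T_C = 257.55 K and T_H = 303.55 K, so ΔT = 46.00 K.
COP_Carnot = T_C/ΔT = 257.55/46.00 = 5.599.
η_II = COP_actual/COP_Carnot = 2.971/5.599 = 0.5306.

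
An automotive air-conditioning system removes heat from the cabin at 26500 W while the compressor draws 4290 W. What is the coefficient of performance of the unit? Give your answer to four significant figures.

The first law gives Q̇_H = Q̇_C + Ẇ, so the three rates are Q̇_C = 26500, Q̇_H = 30790, Ẇ = 4290 W.
COP_R = Q̇_C/Ẇ = 26500/4290 = 6.177.

6.177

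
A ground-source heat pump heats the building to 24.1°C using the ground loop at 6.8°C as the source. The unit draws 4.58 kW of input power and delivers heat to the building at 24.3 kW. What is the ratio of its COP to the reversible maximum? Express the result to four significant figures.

0.3088

COP_actual = Q̇_H/Ẇ = 24.30/4.580 = 5.306.
In absolute terms T_C = 279.95 K and T_H = 297.25 K, so ΔT = 17.30 K.
COP_Carnot = T_H/ΔT = 297.25/17.30 = 17.18.
η_II = COP_actual/COP_Carnot = 5.306/17.18 = 0.3088.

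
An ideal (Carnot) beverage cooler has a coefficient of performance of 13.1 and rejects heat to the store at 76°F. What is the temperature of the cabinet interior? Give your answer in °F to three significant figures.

For a Carnot refrigerator COP_R = T_C/(T_H − T_C), so T_C = COP·T_H/(1 + COP).
With T_H = 297.59 K, T_C = 13.1 × 297.59/14.10 = 276.49 K.
Converting, 276.49 K = 38.01°F.

38.0 °F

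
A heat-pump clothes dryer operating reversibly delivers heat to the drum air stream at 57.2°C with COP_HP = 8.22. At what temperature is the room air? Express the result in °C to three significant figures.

17.0 °C

COP_HP = T_H/(T_H − T_C) gives T_H − T_C = T_H/COP.
With T_H = 330.35 K, T_C = 330.35 × (1 − 1/8.22) = 290.16 K.
Converting, 290.16 K = 17.01°C.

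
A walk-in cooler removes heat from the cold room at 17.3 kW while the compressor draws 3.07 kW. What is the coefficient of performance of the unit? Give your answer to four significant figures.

The first law gives Q̇_H = Q̇_C + Ẇ, so the three rates are Q̇_C = 17.30, Q̇_H = 20.37, Ẇ = 3.070 kW.
COP_R = Q̇_C/Ẇ = 17.30/3.070 = 5.635.

5.635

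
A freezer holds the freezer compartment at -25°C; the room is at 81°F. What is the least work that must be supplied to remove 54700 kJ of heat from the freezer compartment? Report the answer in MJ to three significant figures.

In absolute terms T_C = 248.15 K and T_H = 300.37 K, so ΔT = 52.22 K.
The reversible limit is COP_R = T_C/ΔT = 4.752, so W_min = Q_C/COP = Q_C·ΔT/T_C.
W_min = 54700 × 52.22/248.15 = 11510 kJ = 11.51 MJ.

11.5 MJ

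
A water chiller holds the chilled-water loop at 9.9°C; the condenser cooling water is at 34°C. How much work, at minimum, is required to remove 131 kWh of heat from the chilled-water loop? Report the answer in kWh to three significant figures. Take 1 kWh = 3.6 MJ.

In absolute terms T_C = 283.05 K and T_H = 307.15 K, so ΔT = 24.10 K.
The reversible limit is COP_R = T_C/ΔT = 11.74, so W_min = Q_C/COP = Q_C·ΔT/T_C.
W_min = 131.0 × 24.10/283.05 = 11.15 kWh.

11.2 kWh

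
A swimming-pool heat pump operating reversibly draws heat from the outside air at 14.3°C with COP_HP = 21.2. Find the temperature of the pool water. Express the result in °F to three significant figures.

83.4 °F

COP_HP = T_H/(T_H − T_C) rearranges to T_H = COP·T_C/(COP − 1).
With T_C = 287.45 K, T_H = 21.2 × 287.45/20.20 = 301.68 K.
Converting, 301.68 K = 83.35°F.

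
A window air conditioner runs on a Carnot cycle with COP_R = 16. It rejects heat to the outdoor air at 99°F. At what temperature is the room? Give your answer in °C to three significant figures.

19.0 °C

For a Carnot refrigerator COP_R = T_C/(T_H − T_C), so T_C = COP·T_H/(1 + COP).
With T_H = 310.37 K, T_C = 16 × 310.37/17.00 = 292.12 K.
Converting, 292.12 K = 18.97°C.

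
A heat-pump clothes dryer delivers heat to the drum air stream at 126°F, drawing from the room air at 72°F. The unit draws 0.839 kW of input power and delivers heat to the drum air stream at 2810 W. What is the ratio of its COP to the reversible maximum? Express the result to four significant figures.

Converting, Q̇_H = 2810 W = 2.810 kW, so COP_actual = Q̇_H/Ẇ = 2.810/0.8390 = 3.349.
In absolute terms T_C = 295.37 K and T_H = 325.37 K, so ΔT = 30.00 K.
COP_Carnot = T_H/ΔT = 325.37/30.00 = 10.85.
η_II = COP_actual/COP_Carnot = 3.349/10.85 = 0.3088.

0.3088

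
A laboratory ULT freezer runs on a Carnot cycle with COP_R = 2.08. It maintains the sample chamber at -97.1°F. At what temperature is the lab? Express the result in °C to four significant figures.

25.12 °C

COP_R = T_C/(T_H − T_C) gives T_H − T_C = T_C/COP.
With T_C = 201.43 K, T_H = 201.43 × (1 + 1/2.08) = 298.27 K.
Converting, 298.27 K = 25.12°C.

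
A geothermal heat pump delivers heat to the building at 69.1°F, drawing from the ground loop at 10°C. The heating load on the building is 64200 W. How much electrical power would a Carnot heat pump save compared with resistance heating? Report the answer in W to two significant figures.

In absolute terms T_C = 283.15 K and T_H = 293.76 K, so ΔT = 10.61 K.
COP_Carnot = T_H/ΔT = 293.76/10.61 = 27.68.
Resistance heating needs Ẇ_res = Q̇_H = 64200 W; the reversible heat pump needs only Ẇ_hp = Q̇_H/COP = 2319 W.
Saving = 64200 − 2319 = 61880 W.

62000 W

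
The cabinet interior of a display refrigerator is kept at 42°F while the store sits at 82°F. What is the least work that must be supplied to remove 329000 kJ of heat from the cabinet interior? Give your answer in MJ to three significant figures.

In absolute terms T_C = 278.71 K and T_H = 300.93 K, so ΔT = 22.22 K.
The reversible limit is COP_R = T_C/ΔT = 12.54, so W_min = Q_C/COP = Q_C·ΔT/T_C.
W_min = 329000 × 22.22/278.71 = 26230 kJ = 26.23 MJ.

26.2 MJ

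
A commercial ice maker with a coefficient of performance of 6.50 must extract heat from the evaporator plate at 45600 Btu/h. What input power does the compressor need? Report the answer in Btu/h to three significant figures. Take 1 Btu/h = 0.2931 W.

7020 Btu/h

Ẇ = Q̇_C/COP = 45600/6.50 = 7015 Btu/h.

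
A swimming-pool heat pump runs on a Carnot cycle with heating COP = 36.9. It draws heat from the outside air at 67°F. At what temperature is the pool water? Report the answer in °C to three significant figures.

27.6 °C

COP_HP = T_H/(T_H − T_C) rearranges to T_H = COP·T_C/(COP − 1).
With T_C = 292.59 K, T_H = 36.9 × 292.59/35.90 = 300.74 K.
Converting, 300.74 K = 27.59°C.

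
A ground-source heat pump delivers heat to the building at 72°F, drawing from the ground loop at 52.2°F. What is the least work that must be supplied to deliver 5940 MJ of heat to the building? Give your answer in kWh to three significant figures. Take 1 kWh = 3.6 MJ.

In absolute terms T_C = 284.37 K and T_H = 295.37 K, so ΔT = 11.00 K.
The reversible limit is COP_HP = T_H/ΔT = 26.85, so W_min = Q_H/COP = Q_H·ΔT/T_H.
W_min = 5940 × 11.00/295.37 = 221.2 MJ = 61.45 kWh.

61.4 kWh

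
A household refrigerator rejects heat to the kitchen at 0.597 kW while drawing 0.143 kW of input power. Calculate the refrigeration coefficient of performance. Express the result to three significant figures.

The first law gives Q̇_H = Q̇_C + Ẇ, so the three rates are Q̇_C = 0.4540, Q̇_H = 0.5970, Ẇ = 0.1430 kW.
COP_R = Q̇_C/Ẇ = 0.4540/0.1430 = 3.175.

3.17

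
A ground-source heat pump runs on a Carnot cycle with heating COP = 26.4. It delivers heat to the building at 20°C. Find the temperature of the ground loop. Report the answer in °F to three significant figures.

COP_HP = T_H/(T_H − T_C) gives T_H − T_C = T_H/COP.
With T_H = 293.15 K, T_C = 293.15 × (1 − 1/26.4) = 282.05 K.
Converting, 282.05 K = 48.01°F.

48.0 °F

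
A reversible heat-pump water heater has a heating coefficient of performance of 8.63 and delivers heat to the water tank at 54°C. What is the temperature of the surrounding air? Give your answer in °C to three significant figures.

16.1 °C

COP_HP = T_H/(T_H − T_C) gives T_H − T_C = T_H/COP.
With T_H = 327.15 K, T_C = 327.15 × (1 − 1/8.63) = 289.24 K.
Converting, 289.24 K = 16.09°C.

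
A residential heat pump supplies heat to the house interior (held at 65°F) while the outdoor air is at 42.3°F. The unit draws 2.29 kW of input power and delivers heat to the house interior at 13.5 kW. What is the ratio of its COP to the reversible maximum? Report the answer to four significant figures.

0.2551

COP_actual = Q̇_H/Ẇ = 13.50/2.290 = 5.895.
In absolute terms T_C = 278.87 K and T_H = 291.48 K, so ΔT = 12.61 K.
COP_Carnot = T_H/ΔT = 291.48/12.61 = 23.11.
η_II = COP_actual/COP_Carnot = 5.895/23.11 = 0.2551.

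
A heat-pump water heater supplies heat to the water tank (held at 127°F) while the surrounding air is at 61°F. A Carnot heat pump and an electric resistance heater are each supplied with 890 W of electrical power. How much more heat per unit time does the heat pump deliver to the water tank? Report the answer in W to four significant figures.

In absolute terms T_C = 289.26 K and T_H = 325.93 K, so ΔT = 36.67 K.
COP_Carnot = T_H/ΔT = 325.93/36.67 = 8.889.
The heat pump delivers Q̇_H = COP × Ẇ = 7911 W; the resistance heater delivers Ẇ = 890.0 W.
Extra = (COP − 1)·Ẇ = 7021 W.

7021 W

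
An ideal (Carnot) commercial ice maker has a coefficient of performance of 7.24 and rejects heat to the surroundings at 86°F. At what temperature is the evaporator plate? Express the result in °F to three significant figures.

For a Carnot refrigerator COP_R = T_C/(T_H − T_C), so T_C = COP·T_H/(1 + COP).
With T_H = 303.15 K, T_C = 7.24 × 303.15/8.240 = 266.36 K.
Converting, 266.36 K = 19.78°F.

19.8 °F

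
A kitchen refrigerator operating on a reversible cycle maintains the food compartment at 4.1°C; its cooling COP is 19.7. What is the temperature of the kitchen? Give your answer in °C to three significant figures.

COP_R = T_C/(T_H − T_C) gives T_H − T_C = T_C/COP.
With T_C = 277.25 K, T_H = 277.25 × (1 + 1/19.7) = 291.32 K.
Converting, 291.32 K = 18.17°C.

18.2 °C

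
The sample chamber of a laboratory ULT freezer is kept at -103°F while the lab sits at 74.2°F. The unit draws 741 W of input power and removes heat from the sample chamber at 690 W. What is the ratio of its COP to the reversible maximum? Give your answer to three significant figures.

0.463

COP_actual = Q̇_C/Ẇ = 690.0/741.0 = 0.9312.
In absolute terms T_C = 198.15 K and T_H = 296.59 K, so ΔT = 98.44 K.
COP_Carnot = T_C/ΔT = 198.15/98.44 = 2.013.
η_II = COP_actual/COP_Carnot = 0.9312/2.013 = 0.4626.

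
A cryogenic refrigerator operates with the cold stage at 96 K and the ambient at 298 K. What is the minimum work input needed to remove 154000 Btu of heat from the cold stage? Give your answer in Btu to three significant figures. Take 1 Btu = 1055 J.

The reservoir spacing is ΔT = 298 − 96 = 202.0 K.
The reversible limit is COP_R = T_C/ΔT = 0.4752, so W_min = Q_C/COP = Q_C·ΔT/T_C.
W_min = 154000 × 202.0/96.00 = 324000 Btu.

324000 Btu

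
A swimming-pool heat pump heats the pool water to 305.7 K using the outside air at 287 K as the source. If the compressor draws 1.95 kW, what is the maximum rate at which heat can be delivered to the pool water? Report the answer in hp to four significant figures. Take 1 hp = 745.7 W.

42.75 hp

The reservoir spacing is ΔT = 305.7 − 287 = 18.70 K.
COP_Carnot = T_H/ΔT = 305.70/18.70 = 16.35.
Q̇_max = COP_Carnot × Ẇ = 16.35 × 1.950 kW = 31.88 kW = 42.75 hp.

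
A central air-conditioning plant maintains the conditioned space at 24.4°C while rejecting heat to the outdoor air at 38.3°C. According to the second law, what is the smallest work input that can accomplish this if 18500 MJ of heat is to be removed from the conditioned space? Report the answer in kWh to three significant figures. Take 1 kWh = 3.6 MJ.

In absolute terms T_C = 297.55 K and T_H = 311.45 K, so ΔT = 13.90 K.
The reversible limit is COP_R = T_C/ΔT = 21.41, so W_min = Q_C/COP = Q_C·ΔT/T_C.
W_min = 18500 × 13.90/297.55 = 864.2 MJ = 240.1 kWh.

240 kWh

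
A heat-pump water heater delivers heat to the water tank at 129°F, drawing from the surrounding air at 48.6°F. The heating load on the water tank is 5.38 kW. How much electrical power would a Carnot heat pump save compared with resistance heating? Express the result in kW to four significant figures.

In absolute terms T_C = 282.37 K and T_H = 327.04 K, so ΔT = 44.67 K.
COP_Carnot = T_H/ΔT = 327.04/44.67 = 7.322.
Resistance heating needs Ẇ_res = Q̇_H = 5.380 kW; the reversible heat pump needs only Ẇ_hp = Q̇_H/COP = 0.7348 kW.
Saving = 5.380 − 0.7348 = 4.645 kW.

4.645 kW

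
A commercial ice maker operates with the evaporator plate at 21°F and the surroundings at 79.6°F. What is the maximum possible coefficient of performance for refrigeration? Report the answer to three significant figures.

In absolute terms T_C = 267.04 K and T_H = 299.59 K, so ΔT = 32.56 K.
For a reversible cycle, COP_Carnot = T_C/ΔT = 267.04/32.56 = 8.203.

8.20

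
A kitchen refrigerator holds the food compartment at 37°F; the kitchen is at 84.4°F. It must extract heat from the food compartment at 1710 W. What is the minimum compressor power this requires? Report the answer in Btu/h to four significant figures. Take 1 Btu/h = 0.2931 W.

In absolute terms T_C = 275.93 K and T_H = 302.26 K, so ΔT = 26.33 K.
COP_Carnot = T_C/ΔT = 275.93/26.33 = 10.48.
Ẇ_min = Q̇/COP_Carnot = 1710/10.48 = 163.2 W = 556.8 Btu/h.

556.8 Btu/h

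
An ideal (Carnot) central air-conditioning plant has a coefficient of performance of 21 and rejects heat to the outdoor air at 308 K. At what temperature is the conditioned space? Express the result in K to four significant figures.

294.0 K

For a Carnot refrigerator COP_R = T_C/(T_H − T_C), so T_C = COP·T_H/(1 + COP).
With T_H = 308.00 K, T_C = 21 × 308.00/22.00 = 294.00 K.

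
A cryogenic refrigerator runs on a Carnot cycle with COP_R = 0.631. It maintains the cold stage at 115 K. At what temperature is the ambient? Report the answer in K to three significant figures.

COP_R = T_C/(T_H − T_C) gives T_H − T_C = T_C/COP.
With T_C = 115.00 K, T_H = 115.00 × (1 + 1/0.631) = 297.25 K.

297 K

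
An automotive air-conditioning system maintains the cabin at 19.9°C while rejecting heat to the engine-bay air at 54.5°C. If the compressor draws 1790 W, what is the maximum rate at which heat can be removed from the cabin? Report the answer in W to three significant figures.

In absolute terms T_C = 293.05 K and T_H = 327.65 K, so ΔT = 34.60 K.
COP_Carnot = T_C/ΔT = 293.05/34.60 = 8.470.
Q̇_max = COP_Carnot × Ẇ = 8.470 × 1790 W = 15160 W.

15200 W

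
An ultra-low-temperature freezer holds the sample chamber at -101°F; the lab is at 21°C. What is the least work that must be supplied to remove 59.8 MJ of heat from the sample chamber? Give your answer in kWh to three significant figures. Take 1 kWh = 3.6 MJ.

7.91 kWh

In absolute terms T_C = 199.26 K and T_H = 294.15 K, so ΔT = 94.89 K.
The reversible limit is COP_R = T_C/ΔT = 2.100, so W_min = Q_C/COP = Q_C·ΔT/T_C.
W_min = 59.80 × 94.89/199.26 = 28.48 MJ = 7.910 kWh.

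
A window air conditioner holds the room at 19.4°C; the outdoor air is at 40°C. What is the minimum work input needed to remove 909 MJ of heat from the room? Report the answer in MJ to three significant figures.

64.0 MJ

In absolute terms T_C = 292.55 K and T_H = 313.15 K, so ΔT = 20.60 K.
The reversible limit is COP_R = T_C/ΔT = 14.20, so W_min = Q_C/COP = Q_C·ΔT/T_C.
W_min = 909.0 × 20.60/292.55 = 64.01 MJ.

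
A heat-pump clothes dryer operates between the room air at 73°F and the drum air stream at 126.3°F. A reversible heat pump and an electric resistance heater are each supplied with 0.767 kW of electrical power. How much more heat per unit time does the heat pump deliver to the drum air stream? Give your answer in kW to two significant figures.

In absolute terms T_C = 295.93 K and T_H = 325.54 K, so ΔT = 29.61 K.
COP_Carnot = T_H/ΔT = 325.54/29.61 = 10.99.
The heat pump delivers Q̇_H = COP × Ẇ = 8.432 kW; the resistance heater delivers Ẇ = 0.7670 kW.
Extra = (COP − 1)·Ẇ = 7.665 kW.

7.7 kW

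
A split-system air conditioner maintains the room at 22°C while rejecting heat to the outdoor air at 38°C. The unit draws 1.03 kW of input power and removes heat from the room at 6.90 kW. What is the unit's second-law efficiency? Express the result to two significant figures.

0.36

COP_actual = Q̇_C/Ẇ = 6.900/1.030 = 6.699.
In absolute terms T_C = 295.15 K and T_H = 311.15 K, so ΔT = 16.00 K.
COP_Carnot = T_C/ΔT = 295.15/16.00 = 18.45.
η_II = COP_actual/COP_Carnot = 6.699/18.45 = 0.3632.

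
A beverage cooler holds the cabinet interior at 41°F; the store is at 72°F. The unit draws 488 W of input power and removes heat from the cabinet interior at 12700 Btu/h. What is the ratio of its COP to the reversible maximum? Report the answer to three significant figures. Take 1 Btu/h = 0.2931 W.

0.472

Converting, Q̇_C = 12700 Btu/h = 3722 W, so COP_actual = Q̇_C/Ẇ = 3722/488.0 = 7.628.
In absolute terms T_C = 278.15 K and T_H = 295.37 K, so ΔT = 17.22 K.
COP_Carnot = T_C/ΔT = 278.15/17.22 = 16.15.
η_II = COP_actual/COP_Carnot = 7.628/16.15 = 0.4723.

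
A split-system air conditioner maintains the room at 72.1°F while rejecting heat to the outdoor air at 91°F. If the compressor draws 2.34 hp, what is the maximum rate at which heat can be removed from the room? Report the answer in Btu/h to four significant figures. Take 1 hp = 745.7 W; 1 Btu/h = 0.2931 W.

167500 Btu/h

In absolute terms T_C = 295.43 K and T_H = 305.93 K, so ΔT = 10.50 K.
COP_Carnot = T_C/ΔT = 295.43/10.50 = 28.14.
Q̇_max = COP_Carnot × Ẇ = 28.14 × 2.340 hp = 65.84 hp = 167500 Btu/h.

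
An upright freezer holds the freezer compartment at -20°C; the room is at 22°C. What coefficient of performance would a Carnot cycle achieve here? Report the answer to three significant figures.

6.03

In absolute terms T_C = 253.15 K and T_H = 295.15 K, so ΔT = 42.00 K.
For a reversible cycle, COP_Carnot = T_C/ΔT = 253.15/42.00 = 6.027.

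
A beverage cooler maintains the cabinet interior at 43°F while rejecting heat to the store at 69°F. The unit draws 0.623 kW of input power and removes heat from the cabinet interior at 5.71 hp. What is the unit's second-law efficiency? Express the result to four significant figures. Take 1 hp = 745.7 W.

Converting, Q̇_C = 5.710 hp = 4.258 kW, so COP_actual = Q̇_C/Ẇ = 4.258/0.6230 = 6.835.
In absolute terms T_C = 279.26 K and T_H = 293.71 K, so ΔT = 14.44 K.
COP_Carnot = T_C/ΔT = 279.26/14.44 = 19.33.
η_II = COP_actual/COP_Carnot = 6.835/19.33 = 0.3535.

0.3535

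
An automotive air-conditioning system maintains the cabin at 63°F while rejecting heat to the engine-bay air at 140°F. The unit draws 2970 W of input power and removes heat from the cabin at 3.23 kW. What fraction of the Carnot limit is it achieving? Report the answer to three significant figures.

Converting, Q̇_C = 3.230 kW = 3230 W, so COP_actual = Q̇_C/Ẇ = 3230/2970 = 1.088.
In absolute terms T_C = 290.37 K and T_H = 333.15 K, so ΔT = 42.78 K.
COP_Carnot = T_C/ΔT = 290.37/42.78 = 6.788.
η_II = COP_actual/COP_Carnot = 1.088/6.788 = 0.1602.

0.160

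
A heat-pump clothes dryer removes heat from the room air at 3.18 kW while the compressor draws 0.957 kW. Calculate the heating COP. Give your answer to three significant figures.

4.32

The first law gives Q̇_H = Q̇_C + Ẇ, so the three rates are Q̇_C = 3.180, Q̇_H = 4.137, Ẇ = 0.9570 kW.
COP_HP = Q̇_H/Ẇ = 4.137/0.9570 = 4.323.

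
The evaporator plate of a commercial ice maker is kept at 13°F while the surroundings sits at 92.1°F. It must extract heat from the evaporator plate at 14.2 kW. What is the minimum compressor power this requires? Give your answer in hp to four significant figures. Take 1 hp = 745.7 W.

In absolute terms T_C = 262.59 K and T_H = 306.54 K, so ΔT = 43.94 K.
COP_Carnot = T_C/ΔT = 262.59/43.94 = 5.976.
Ẇ_min = Q̇/COP_Carnot = 14.20/5.976 = 2.376 kW = 3.187 hp.

3.187 hp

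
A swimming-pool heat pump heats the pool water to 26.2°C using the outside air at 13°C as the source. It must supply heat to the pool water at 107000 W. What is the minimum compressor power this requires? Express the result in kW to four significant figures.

In absolute terms T_C = 286.15 K and T_H = 299.35 K, so ΔT = 13.20 K.
COP_Carnot = T_H/ΔT = 299.35/13.20 = 22.68.
Ẇ_min = Q̇/COP_Carnot = 107000/22.68 = 4718 W = 4.718 kW.

4.718 kW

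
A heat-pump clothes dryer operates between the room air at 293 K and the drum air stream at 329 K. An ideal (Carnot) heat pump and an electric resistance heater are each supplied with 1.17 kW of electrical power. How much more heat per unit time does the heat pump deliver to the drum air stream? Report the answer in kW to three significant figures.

The reservoir spacing is ΔT = 329 − 293 = 36.00 K.
COP_Carnot = T_H/ΔT = 329.00/36.00 = 9.139.
The heat pump delivers Q̇_H = COP × Ẇ = 10.69 kW; the resistance heater delivers Ẇ = 1.170 kW.
Extra = (COP − 1)·Ẇ = 9.523 kW.

9.52 kW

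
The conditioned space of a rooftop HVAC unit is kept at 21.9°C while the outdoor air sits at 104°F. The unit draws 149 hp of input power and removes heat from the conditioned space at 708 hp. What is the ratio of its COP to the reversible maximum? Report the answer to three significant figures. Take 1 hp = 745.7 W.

0.291

COP_actual = Q̇_C/Ẇ = 708.0/149.0 = 4.752.
In absolute terms T_C = 295.05 K and T_H = 313.15 K, so ΔT = 18.10 K.
COP_Carnot = T_C/ΔT = 295.05/18.10 = 16.30.
η_II = COP_actual/COP_Carnot = 4.752/16.30 = 0.2915.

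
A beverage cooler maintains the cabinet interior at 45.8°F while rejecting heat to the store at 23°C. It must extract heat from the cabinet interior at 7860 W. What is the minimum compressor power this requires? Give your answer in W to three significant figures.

429 W

In absolute terms T_C = 280.82 K and T_H = 296.15 K, so ΔT = 15.33 K.
COP_Carnot = T_C/ΔT = 280.82/15.33 = 18.31.
Ẇ_min = Q̇/COP_Carnot = 7860/18.31 = 429.2 W.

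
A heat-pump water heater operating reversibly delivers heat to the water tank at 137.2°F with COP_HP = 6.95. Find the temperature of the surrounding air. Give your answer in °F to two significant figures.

COP_HP = T_H/(T_H − T_C) gives T_H − T_C = T_H/COP.
With T_H = 331.59 K, T_C = 331.59 × (1 − 1/6.95) = 283.88 K.
Converting, 283.88 K = 51.32°F.

51 °F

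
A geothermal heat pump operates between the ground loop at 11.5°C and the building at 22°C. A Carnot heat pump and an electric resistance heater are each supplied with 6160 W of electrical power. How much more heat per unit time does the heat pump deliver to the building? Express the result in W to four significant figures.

167000 W

In absolute terms T_C = 284.65 K and T_H = 295.15 K, so ΔT = 10.50 K.
COP_Carnot = T_H/ΔT = 295.15/10.50 = 28.11.
The heat pump delivers Q̇_H = COP × Ẇ = 173200 W; the resistance heater delivers Ẇ = 6160 W.
Extra = (COP − 1)·Ẇ = 167000 W.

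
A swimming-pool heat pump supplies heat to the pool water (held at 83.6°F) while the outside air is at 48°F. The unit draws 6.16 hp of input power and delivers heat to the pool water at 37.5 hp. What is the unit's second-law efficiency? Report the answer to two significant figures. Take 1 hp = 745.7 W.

0.40

COP_actual = Q̇_H/Ẇ = 37.50/6.160 = 6.088.
In absolute terms T_C = 282.04 K and T_H = 301.82 K, so ΔT = 19.78 K.
COP_Carnot = T_H/ΔT = 301.82/19.78 = 15.26.
η_II = COP_actual/COP_Carnot = 6.088/15.26 = 0.3989.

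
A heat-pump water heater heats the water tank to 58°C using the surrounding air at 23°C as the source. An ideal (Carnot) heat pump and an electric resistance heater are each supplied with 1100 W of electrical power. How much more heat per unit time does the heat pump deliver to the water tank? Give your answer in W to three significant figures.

9310 W

In absolute terms T_C = 296.15 K and T_H = 331.15 K, so ΔT = 35.00 K.
COP_Carnot = T_H/ΔT = 331.15/35.00 = 9.461.
The heat pump delivers Q̇_H = COP × Ẇ = 10410 W; the resistance heater delivers Ẇ = 1100 W.
Extra = (COP − 1)·Ẇ = 9308 W.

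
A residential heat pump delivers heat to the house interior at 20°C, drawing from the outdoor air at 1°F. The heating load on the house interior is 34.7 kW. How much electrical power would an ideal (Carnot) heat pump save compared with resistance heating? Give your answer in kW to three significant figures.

30.3 kW

In absolute terms T_C = 255.93 K and T_H = 293.15 K, so ΔT = 37.22 K.
COP_Carnot = T_H/ΔT = 293.15/37.22 = 7.876.
Resistance heating needs Ẇ_res = Q̇_H = 34.70 kW; the reversible heat pump needs only Ẇ_hp = Q̇_H/COP = 4.406 kW.
Saving = 34.70 − 4.406 = 30.29 kW.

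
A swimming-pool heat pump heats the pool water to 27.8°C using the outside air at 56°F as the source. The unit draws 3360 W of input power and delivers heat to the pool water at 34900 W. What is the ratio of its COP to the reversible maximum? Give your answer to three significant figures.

COP_actual = Q̇_H/Ẇ = 34900/3360 = 10.39.
In absolute terms T_C = 286.48 K and T_H = 300.95 K, so ΔT = 14.47 K.
COP_Carnot = T_H/ΔT = 300.95/14.47 = 20.80.
η_II = COP_actual/COP_Carnot = 10.39/20.80 = 0.4993.

0.499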